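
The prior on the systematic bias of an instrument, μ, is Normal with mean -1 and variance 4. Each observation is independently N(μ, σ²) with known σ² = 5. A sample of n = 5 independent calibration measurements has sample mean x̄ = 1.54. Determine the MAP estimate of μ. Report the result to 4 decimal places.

n = 5, x̄ = 1.54.
For a Normal prior and Normal likelihood with known variance, the posterior is Normal; its mode equals its mean, the precision-weighted average.
Prior precision 1/σ₀² = 1/4 = 0.25; data precision n/σ² = 5/5 = 1.
μ̂ = (0.25·(-1) + 1·1.54) / (0.25 + 1) = 1.29/1.25 = 1.0320.

μ̂_MAP = 1.0320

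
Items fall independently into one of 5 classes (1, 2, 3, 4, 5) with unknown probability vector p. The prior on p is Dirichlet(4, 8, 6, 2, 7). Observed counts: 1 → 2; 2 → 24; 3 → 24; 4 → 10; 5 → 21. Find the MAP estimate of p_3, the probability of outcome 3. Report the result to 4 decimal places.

The posterior is Dirichlet(αᵢ + nᵢ) = Dirichlet(6, 32, 30, 12, 28).
For a Dirichlet(a₁,…,a_K) with all aᵢ > 1, the mode has j-th component (aⱼ − 1)/(Σaᵢ − K).
Here Σaᵢ = 108 and K = 5, so p_3 = (30 − 1)/(108 − 5) = 29/103 ≈ 0.2816.

MAP estimate: 0.2816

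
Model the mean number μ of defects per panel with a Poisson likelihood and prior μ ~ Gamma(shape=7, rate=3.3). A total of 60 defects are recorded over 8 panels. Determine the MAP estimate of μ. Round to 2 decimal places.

μ̂_MAP = 5.84

Σxᵢ = 60, n = 8.
Posterior ∝ μ^6e^(−3.3μ) · μ^60e^(−8μ) = μ^66e^(−11.3μ), i.e. Gamma(shape=67, rate=11.3).
The mode of a Gamma(a, b) with a ≥ 1 (shape–rate) is (a−1)/b = 66/11.3 ≈ 5.84.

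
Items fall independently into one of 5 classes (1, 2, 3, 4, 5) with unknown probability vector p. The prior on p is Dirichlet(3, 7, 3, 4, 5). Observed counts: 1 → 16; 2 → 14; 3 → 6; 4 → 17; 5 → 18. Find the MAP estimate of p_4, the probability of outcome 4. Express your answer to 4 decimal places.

MAP estimate: 0.2273

The posterior is Dirichlet(αᵢ + nᵢ) = Dirichlet(19, 21, 9, 21, 23).
For a Dirichlet(a₁,…,a_K) with all aᵢ > 1, the mode has j-th component (aⱼ − 1)/(Σaᵢ − K).
Here Σaᵢ = 93 and K = 5, so p_4 = (21 − 1)/(93 − 5) = 20/88 ≈ 0.2273.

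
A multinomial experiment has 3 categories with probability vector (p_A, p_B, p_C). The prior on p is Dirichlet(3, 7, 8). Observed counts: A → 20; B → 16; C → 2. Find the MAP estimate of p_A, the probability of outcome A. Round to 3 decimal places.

The posterior is Dirichlet(αᵢ + nᵢ) = Dirichlet(23, 23, 10).
For a Dirichlet(a₁,…,a_K) with all aᵢ > 1, the mode has j-th component (aⱼ − 1)/(Σaᵢ − K).
Here Σaᵢ = 56 and K = 3, so p_A = (23 − 1)/(56 − 3) = 22/53 ≈ 0.415.

MAP estimate of p_A = 0.415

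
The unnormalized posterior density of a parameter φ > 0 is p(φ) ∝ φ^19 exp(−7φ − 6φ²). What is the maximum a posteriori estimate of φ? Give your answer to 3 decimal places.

ℓ'(φ) = 19/φ − 7 − 12φ. Setting this to zero and multiplying by φ: 12φ² + 7φ − 19 = 0.
φ = (−7 + √(7² + 4·12·19)) / (2·12) = (−7 + √961) / 24 = (−7 + 31)/24 = 1.
ℓ''(φ) = −19/φ² − 12 < 0, confirming a maximum.

φ̂_MAP = 1.000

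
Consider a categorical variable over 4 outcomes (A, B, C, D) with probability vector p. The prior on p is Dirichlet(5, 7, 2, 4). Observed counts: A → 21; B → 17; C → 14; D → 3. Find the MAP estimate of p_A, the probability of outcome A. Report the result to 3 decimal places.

MAP estimate of p_A = 0.362

The posterior is Dirichlet(αᵢ + nᵢ) = Dirichlet(26, 24, 16, 7).
For a Dirichlet(a₁,…,a_K) with all aᵢ > 1, the mode has j-th component (aⱼ − 1)/(Σaᵢ − K).
Here Σaᵢ = 73 and K = 4, so p_A = (26 − 1)/(73 − 4) = 25/69 ≈ 0.362.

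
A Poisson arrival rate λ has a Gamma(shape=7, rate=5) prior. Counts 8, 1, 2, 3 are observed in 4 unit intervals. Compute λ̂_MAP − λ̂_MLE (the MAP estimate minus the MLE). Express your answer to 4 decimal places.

Σxᵢ = 14. Posterior is Gamma(21, 9); MAP = (21−1)/9 = 20/9 ≈ 2.22222.
MLE = x̄ = 14/4 ≈ 3.50000.
Difference = 20/9 − 14/4 = -23/18 ≈ -1.2778.

MAP − MLE = -1.2778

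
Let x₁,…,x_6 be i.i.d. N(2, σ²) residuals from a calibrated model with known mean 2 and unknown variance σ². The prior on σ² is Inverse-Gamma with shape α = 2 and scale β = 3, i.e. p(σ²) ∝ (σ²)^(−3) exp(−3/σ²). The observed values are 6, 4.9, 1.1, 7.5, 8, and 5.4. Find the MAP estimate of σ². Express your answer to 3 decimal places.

σ̂²_MAP = 9.086

Sum of squared deviations about the known mean: SS = (6−2)² + (4.9−2)² + (1.1−2)² + (7.5−2)² + (8−2)² + (5.4−2)² = 103.03.
The Normal likelihood contributes (σ²)^(−n/2) exp(−SS/(2σ²)), so the posterior is Inverse-Gamma(α + n/2, β + SS/2) = Inverse-Gamma(5, 54.515).
The mode of Inverse-Gamma(a, b) is b/(a+1) = 54.515/6 ≈ 9.086.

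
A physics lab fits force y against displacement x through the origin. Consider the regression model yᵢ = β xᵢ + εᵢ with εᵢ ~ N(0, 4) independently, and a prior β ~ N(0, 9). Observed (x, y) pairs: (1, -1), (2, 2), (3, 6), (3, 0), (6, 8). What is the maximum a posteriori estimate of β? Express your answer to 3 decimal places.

β̂_MAP = 1.161

log p(β | y) = −Σ(yᵢ − βxᵢ)²/(2·4) − β²/(2·9) + const.
Setting the derivative to zero: Σxᵢ(yᵢ − βxᵢ)/4 − β/9 = 0, so β = Σxᵢyᵢ / (Σxᵢ² + σ²/τ²).
Σxᵢyᵢ = 1·(-1) + 2·2 + 3·6 + 3·0 + 6·8 = 69; Σxᵢ² = 59; σ²/τ² = 4/9.
β̂_MAP = 69 / (59 + 4/9) = 69/(535/9) = 621/535 ≈ 1.161.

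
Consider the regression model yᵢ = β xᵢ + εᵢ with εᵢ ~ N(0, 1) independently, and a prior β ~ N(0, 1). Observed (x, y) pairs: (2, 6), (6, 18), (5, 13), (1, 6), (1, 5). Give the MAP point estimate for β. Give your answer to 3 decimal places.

β̂_MAP = 2.882

log p(β | y) = −Σ(yᵢ − βxᵢ)²/(2·1) − β²/(2·1) + const.
Setting the derivative to zero: Σxᵢ(yᵢ − βxᵢ)/1 − β/1 = 0, so β = Σxᵢyᵢ / (Σxᵢ² + σ²/τ²).
Σxᵢyᵢ = 2·6 + 6·18 + 5·13 + 1·6 + 1·5 = 196; Σxᵢ² = 67; σ²/τ² = 1.
β̂_MAP = 196 / (67 + 1) = 196/68 ≈ 2.882.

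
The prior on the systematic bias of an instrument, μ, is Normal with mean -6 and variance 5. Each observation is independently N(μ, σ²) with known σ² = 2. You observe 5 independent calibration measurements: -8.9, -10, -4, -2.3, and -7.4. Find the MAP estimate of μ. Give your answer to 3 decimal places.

n = 5; x̄ = ((-8.9) + (-10) + (-4) + (-2.3) + (-7.4))/5 = -32.6/5 = -6.52.
For a Normal prior and Normal likelihood with known variance, the posterior is Normal; its mode equals its mean, the precision-weighted average.
Prior precision 1/σ₀² = 1/5 = 0.2; data precision n/σ² = 5/2 = 2.5.
μ̂ = (0.2·(-6) + 2.5·(-6.52)) / (0.2 + 2.5) = (-17.5)/2.7 = -175/27 ≈ -6.481.

μ̂_MAP = -6.481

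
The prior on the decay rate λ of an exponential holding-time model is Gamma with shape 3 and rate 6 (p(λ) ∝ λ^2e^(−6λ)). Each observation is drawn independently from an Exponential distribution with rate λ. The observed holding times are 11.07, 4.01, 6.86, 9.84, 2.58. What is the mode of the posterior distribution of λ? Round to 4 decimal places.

The Exponential(rate=λ) likelihood is ∝ λ^n e^(−λΣtᵢ). Here n = 5 and Σtᵢ = 11.07 + 4.01 + 6.86 + 9.84 + 2.58 = 34.36.
Posterior ∝ λ^2e^(−6λ) · λ^5e^(−34.36λ) = λ^7e^(−40.36λ), i.e. Gamma(8, 40.36).
Mode = (a−1)/b = 7/40.36 ≈ 0.1734.

λ̂_MAP = 0.1734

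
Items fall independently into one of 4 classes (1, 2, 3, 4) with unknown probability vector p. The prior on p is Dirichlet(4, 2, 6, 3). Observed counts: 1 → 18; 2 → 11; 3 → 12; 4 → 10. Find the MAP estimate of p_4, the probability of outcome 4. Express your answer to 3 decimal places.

MAP estimate: 0.194

The posterior is Dirichlet(αᵢ + nᵢ) = Dirichlet(22, 13, 18, 13).
For a Dirichlet(a₁,…,a_K) with all aᵢ > 1, the mode has j-th component (aⱼ − 1)/(Σaᵢ − K).
Here Σaᵢ = 66 and K = 4, so p_4 = (13 − 1)/(66 − 4) = 12/62 ≈ 0.194.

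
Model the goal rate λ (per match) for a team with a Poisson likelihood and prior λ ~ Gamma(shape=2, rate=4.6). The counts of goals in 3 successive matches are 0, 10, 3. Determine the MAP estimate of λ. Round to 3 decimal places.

Σxᵢ = 0+10+3 = 13, with n = 3.
Posterior ∝ λe^(−4.6λ) · λ^13e^(−3λ) = λ^14e^(−7.6λ), i.e. Gamma(shape=15, rate=7.6).
The mode of a Gamma(a, b) with a ≥ 1 (shape–rate) is (a−1)/b = 14/7.6 ≈ 1.842.

λ̂_MAP = 1.842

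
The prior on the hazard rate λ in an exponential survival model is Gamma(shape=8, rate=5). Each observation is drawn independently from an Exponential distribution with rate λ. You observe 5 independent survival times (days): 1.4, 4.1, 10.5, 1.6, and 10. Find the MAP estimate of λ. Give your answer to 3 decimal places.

λ̂_MAP = 0.368

The Exponential(rate=λ) likelihood is ∝ λ^n e^(−λΣtᵢ). Here n = 5 and Σtᵢ = 1.4 + 4.1 + 10.5 + 1.6 + 10 = 27.6.
Posterior ∝ λ^7e^(−5λ) · λ^5e^(−27.6λ) = λ^12e^(−32.6λ), i.e. Gamma(13, 32.6).
Mode = (a−1)/b = 12/32.6 ≈ 0.368.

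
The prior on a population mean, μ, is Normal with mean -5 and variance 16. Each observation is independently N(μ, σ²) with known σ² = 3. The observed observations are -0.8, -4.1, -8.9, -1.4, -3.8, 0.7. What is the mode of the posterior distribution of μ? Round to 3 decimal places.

μ̂_MAP = -3.109

n = 6; x̄ = ((-0.8) + (-4.1) + (-8.9) + (-1.4) + (-3.8) + 0.7)/6 = -18.3/6 = -3.05.
For a Normal prior and Normal likelihood with known variance, the posterior is Normal; its mode equals its mean, the precision-weighted average.
Prior precision 1/σ₀² = 1/16 = 0.0625; data precision n/σ² = 6/3 = 2.
μ̂ = (0.0625·(-5) + 2·(-3.05)) / (0.0625 + 2) = (-6.4125)/2.0625 = -171/55 ≈ -3.109.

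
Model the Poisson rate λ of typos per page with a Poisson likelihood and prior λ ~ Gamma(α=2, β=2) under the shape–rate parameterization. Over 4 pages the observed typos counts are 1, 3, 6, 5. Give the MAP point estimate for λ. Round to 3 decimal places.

λ̂_MAP = 2.667

Σxᵢ = 1+3+6+5 = 15, with n = 4.
Posterior ∝ λe^(−2λ) · λ^15e^(−4λ) = λ^16e^(−6λ), i.e. Gamma(shape=17, rate=6).
The mode of a Gamma(a, b) with a ≥ 1 (shape–rate) is (a−1)/b = 16/6 ≈ 2.667.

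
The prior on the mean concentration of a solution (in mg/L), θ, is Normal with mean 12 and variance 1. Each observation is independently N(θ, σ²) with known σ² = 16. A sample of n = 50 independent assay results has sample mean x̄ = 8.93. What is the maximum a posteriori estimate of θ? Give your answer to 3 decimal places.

n = 50, x̄ = 8.93.
For a Normal prior and Normal likelihood with known variance, the posterior is Normal; its mode equals its mean, the precision-weighted average.
Prior precision 1/σ₀² = 1/1 = 1; data precision n/σ² = 50/16 = 3.125.
θ̂ = (1·12 + 3.125·8.93) / (1 + 3.125) = 39.90625/4.125 = 1277/132 ≈ 9.674.

θ̂_MAP = 9.674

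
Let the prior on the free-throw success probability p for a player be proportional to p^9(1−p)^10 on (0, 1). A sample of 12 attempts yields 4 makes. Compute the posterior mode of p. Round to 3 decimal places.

The prior density ∝ p^9(1−p)^10 is the kernel of Beta(10, 11).
Data: 4 successes in 12 trials. The binomial likelihood contributes p^4(1−p)^8, so the posterior is Beta(10+4, 11+8) = Beta(14, 19).
For Beta(a, b) with a, b > 1 the mode is (a−1)/(a+b−2) = 13/31 ≈ 0.419.

p̂_MAP = 0.419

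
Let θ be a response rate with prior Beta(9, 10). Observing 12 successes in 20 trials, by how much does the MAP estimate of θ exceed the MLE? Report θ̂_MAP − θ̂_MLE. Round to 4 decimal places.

Posterior is Beta(21, 18); MAP = (21−1)/(39−2) = 20/37 ≈ 0.54054.
MLE ignores the prior: θ̂_MLE = k/n = 12/20 ≈ 0.60000.
Difference = 20/37 − 12/20 = -11/185 ≈ -0.0595.

MAP − MLE = -0.0595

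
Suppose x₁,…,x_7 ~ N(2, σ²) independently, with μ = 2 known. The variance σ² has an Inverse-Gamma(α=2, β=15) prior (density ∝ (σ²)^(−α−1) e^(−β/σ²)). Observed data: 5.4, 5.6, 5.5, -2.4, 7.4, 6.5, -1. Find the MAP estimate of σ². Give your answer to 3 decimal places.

σ̂²_MAP = 11.118

Sum of squared deviations about the known mean: SS = (5.4−2)² + (5.6−2)² + (5.5−2)² + (-2.4−2)² + (7.4−2)² + (6.5−2)² + (-1−2)² = 114.54.
The Normal likelihood contributes (σ²)^(−n/2) exp(−SS/(2σ²)), so the posterior is Inverse-Gamma(α + n/2, β + SS/2) = Inverse-Gamma(5.5, 72.27).
The mode of Inverse-Gamma(a, b) is b/(a+1) = 72.27/6.5 ≈ 11.118.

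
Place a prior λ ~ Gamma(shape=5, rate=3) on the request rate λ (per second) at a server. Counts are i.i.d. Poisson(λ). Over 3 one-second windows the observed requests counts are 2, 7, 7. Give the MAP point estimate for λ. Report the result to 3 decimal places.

Σxᵢ = 2+7+7 = 16, with n = 3.
Posterior ∝ λ^4e^(−3λ) · λ^16e^(−3λ) = λ^20e^(−6λ), i.e. Gamma(shape=21, rate=6).
The mode of a Gamma(a, b) with a ≥ 1 (shape–rate) is (a−1)/b = 20/6 ≈ 3.333.

λ̂_MAP = 3.333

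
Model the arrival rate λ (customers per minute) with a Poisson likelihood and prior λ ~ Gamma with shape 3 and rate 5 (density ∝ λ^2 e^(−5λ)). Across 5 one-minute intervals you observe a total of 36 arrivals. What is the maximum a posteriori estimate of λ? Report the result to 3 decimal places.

λ̂_MAP = 3.800

Σxᵢ = 36, n = 5.
Posterior ∝ λ^2e^(−5λ) · λ^36e^(−5λ) = λ^38e^(−10λ), i.e. Gamma(shape=39, rate=10).
The mode of a Gamma(a, b) with a ≥ 1 (shape–rate) is (a−1)/b = 38/10 ≈ 3.800.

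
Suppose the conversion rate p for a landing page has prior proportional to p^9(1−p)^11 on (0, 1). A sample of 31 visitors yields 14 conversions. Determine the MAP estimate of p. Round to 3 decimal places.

The prior density ∝ p^9(1−p)^11 is the kernel of Beta(10, 12).
Data: 14 successes in 31 trials. The binomial likelihood contributes p^14(1−p)^17, so the posterior is Beta(10+14, 12+17) = Beta(24, 29).
For Beta(a, b) with a, b > 1 the mode is (a−1)/(a+b−2) = 23/51 ≈ 0.451.

p̂_MAP = 0.451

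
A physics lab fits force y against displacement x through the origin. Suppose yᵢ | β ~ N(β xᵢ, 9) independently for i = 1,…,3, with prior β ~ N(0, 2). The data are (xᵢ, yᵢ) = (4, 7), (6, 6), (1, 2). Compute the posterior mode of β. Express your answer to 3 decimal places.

β̂_MAP = 1.148

log p(β | y) = −Σ(yᵢ − βxᵢ)²/(2·9) − β²/(2·2) + const.
Setting the derivative to zero: Σxᵢ(yᵢ − βxᵢ)/9 − β/2 = 0, so β = Σxᵢyᵢ / (Σxᵢ² + σ²/τ²).
Σxᵢyᵢ = 4·7 + 6·6 + 1·2 = 66; Σxᵢ² = 53; σ²/τ² = 4.5.
β̂_MAP = 66 / (53 + 4.5) = 66/57.5 ≈ 1.148.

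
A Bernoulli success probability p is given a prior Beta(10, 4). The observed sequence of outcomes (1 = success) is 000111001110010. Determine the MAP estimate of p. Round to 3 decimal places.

p̂_MAP = 0.593

Prior: Beta(10, 4).
Data: 7 successes in 15 trials (from the sequence). The binomial likelihood contributes p^7(1−p)^8, so the posterior is Beta(10+7, 4+8) = Beta(17, 12).
For Beta(a, b) with a, b > 1 the mode is (a−1)/(a+b−2) = 16/27 ≈ 0.593.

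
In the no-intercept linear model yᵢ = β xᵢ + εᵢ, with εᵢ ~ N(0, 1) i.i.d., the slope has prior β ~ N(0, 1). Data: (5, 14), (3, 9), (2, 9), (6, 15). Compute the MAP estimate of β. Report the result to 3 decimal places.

β̂_MAP = 2.733

log p(β | y) = −Σ(yᵢ − βxᵢ)²/(2·1) − β²/(2·1) + const.
Setting the derivative to zero: Σxᵢ(yᵢ − βxᵢ)/1 − β/1 = 0, so β = Σxᵢyᵢ / (Σxᵢ² + σ²/τ²).
Σxᵢyᵢ = 5·14 + 3·9 + 2·9 + 6·15 = 205; Σxᵢ² = 74; σ²/τ² = 1.
β̂_MAP = 205 / (74 + 1) = 205/75 ≈ 2.733.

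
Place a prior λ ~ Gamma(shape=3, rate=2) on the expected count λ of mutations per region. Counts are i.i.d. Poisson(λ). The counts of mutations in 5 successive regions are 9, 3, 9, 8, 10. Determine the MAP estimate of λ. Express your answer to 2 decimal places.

Σxᵢ = 9+3+9+8+10 = 39, with n = 5.
Posterior ∝ λ^2e^(−2λ) · λ^39e^(−5λ) = λ^41e^(−7λ), i.e. Gamma(shape=42, rate=7).
The mode of a Gamma(a, b) with a ≥ 1 (shape–rate) is (a−1)/b = 41/7 ≈ 5.86.

λ̂_MAP = 5.86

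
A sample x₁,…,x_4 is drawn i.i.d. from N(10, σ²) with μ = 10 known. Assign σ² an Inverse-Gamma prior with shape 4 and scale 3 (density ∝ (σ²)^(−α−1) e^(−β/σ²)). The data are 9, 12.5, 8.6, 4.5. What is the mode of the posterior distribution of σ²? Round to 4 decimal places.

σ̂²_MAP = 3.2471

Sum of squared deviations about the known mean: SS = (9−10)² + (12.5−10)² + (8.6−10)² + (4.5−10)² = 39.46.
The Normal likelihood contributes (σ²)^(−n/2) exp(−SS/(2σ²)), so the posterior is Inverse-Gamma(α + n/2, β + SS/2) = Inverse-Gamma(6, 22.73).
The mode of Inverse-Gamma(a, b) is b/(a+1) = 22.73/7 ≈ 3.2471.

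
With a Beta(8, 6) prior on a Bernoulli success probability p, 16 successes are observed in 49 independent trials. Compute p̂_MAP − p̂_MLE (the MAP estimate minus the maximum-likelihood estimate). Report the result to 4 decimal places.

Posterior is Beta(24, 39); MAP = (24−1)/(63−2) = 23/61 ≈ 0.37705.
MLE ignores the prior: p̂_MLE = k/n = 16/49 ≈ 0.32653.
Difference = 23/61 − 16/49 = 151/2989 ≈ 0.0505.

MAP − MLE = 0.0505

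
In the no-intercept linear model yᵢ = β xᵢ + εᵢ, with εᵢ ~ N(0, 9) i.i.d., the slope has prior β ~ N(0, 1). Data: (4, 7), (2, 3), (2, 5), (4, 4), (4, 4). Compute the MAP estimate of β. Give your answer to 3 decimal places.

β̂_MAP = 1.169

log p(β | y) = −Σ(yᵢ − βxᵢ)²/(2·9) − β²/(2·1) + const.
Setting the derivative to zero: Σxᵢ(yᵢ − βxᵢ)/9 − β/1 = 0, so β = Σxᵢyᵢ / (Σxᵢ² + σ²/τ²).
Σxᵢyᵢ = 4·7 + 2·3 + 2·5 + 4·4 + 4·4 = 76; Σxᵢ² = 56; σ²/τ² = 9.
β̂_MAP = 76 / (56 + 9) = 76/65 ≈ 1.169.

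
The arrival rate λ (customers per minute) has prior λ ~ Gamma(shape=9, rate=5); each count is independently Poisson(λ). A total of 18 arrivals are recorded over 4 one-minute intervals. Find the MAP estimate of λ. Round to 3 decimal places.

λ̂_MAP = 2.889

Σxᵢ = 18, n = 4.
Posterior ∝ λ^8e^(−5λ) · λ^18e^(−4λ) = λ^26e^(−9λ), i.e. Gamma(shape=27, rate=9).
The mode of a Gamma(a, b) with a ≥ 1 (shape–rate) is (a−1)/b = 26/9 ≈ 2.889.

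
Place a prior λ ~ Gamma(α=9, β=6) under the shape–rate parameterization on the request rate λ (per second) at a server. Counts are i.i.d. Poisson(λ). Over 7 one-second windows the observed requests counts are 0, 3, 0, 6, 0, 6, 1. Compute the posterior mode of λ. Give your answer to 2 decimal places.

Σxᵢ = 0+3+0+6+0+6+1 = 16, with n = 7.
Posterior ∝ λ^8e^(−6λ) · λ^16e^(−7λ) = λ^24e^(−13λ), i.e. Gamma(shape=25, rate=13).
The mode of a Gamma(a, b) with a ≥ 1 (shape–rate) is (a−1)/b = 24/13 ≈ 1.85.

λ̂_MAP = 1.85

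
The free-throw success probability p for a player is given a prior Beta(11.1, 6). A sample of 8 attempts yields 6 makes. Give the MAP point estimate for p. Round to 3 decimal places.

Prior: Beta(11.1, 6).
Data: 6 successes in 8 trials. The binomial likelihood contributes p^6(1−p)^2, so the posterior is Beta(11.1+6, 6+2) = Beta(17.1, 8).
For Beta(a, b) with a, b > 1 the mode is (a−1)/(a+b−2) = 16.1/23.1 ≈ 0.697.

p̂_MAP = 0.697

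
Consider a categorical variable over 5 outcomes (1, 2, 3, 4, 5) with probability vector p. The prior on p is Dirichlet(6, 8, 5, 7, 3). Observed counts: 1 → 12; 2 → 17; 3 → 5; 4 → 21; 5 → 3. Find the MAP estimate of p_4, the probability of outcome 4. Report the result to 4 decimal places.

MAP estimate: 0.3293

The posterior is Dirichlet(αᵢ + nᵢ) = Dirichlet(18, 25, 10, 28, 6).
For a Dirichlet(a₁,…,a_K) with all aᵢ > 1, the mode has j-th component (aⱼ − 1)/(Σaᵢ − K).
Here Σaᵢ = 87 and K = 5, so p_4 = (28 − 1)/(87 − 5) = 27/82 ≈ 0.3293.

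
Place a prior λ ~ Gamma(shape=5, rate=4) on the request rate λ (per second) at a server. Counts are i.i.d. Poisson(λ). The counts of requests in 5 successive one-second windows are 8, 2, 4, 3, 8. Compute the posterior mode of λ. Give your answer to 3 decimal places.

Σxᵢ = 8+2+4+3+8 = 25, with n = 5.
Posterior ∝ λ^4e^(−4λ) · λ^25e^(−5λ) = λ^29e^(−9λ), i.e. Gamma(shape=30, rate=9).
The mode of a Gamma(a, b) with a ≥ 1 (shape–rate) is (a−1)/b = 29/9 ≈ 3.222.

λ̂_MAP = 3.222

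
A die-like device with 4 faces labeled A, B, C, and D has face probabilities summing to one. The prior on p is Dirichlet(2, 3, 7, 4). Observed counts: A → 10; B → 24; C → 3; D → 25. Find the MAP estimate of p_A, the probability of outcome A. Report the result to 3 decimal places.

MAP estimate of p_A = 0.149

The posterior is Dirichlet(αᵢ + nᵢ) = Dirichlet(12, 27, 10, 29).
For a Dirichlet(a₁,…,a_K) with all aᵢ > 1, the mode has j-th component (aⱼ − 1)/(Σaᵢ − K).
Here Σaᵢ = 78 and K = 4, so p_A = (12 − 1)/(78 − 4) = 11/74 ≈ 0.149.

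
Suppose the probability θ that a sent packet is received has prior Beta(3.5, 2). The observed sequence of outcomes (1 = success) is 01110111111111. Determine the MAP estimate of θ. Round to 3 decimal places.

Prior: Beta(3.5, 2).
Data: 12 successes in 14 trials (from the sequence). The binomial likelihood contributes θ^12(1−θ)^2, so the posterior is Beta(3.5+12, 2+2) = Beta(15.5, 4).
For Beta(a, b) with a, b > 1 the mode is (a−1)/(a+b−2) = 14.5/17.5 ≈ 0.829.

θ̂_MAP = 0.829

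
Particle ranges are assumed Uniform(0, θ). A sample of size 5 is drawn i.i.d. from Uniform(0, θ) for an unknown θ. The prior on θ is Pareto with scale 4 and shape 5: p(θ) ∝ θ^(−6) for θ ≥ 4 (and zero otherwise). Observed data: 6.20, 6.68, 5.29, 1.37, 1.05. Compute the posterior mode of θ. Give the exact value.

θ̂_MAP = 6.68

The Uniform(0, θ) likelihood is θ^(−n) for θ ≥ max(xᵢ), zero otherwise. Here max(xᵢ) = 6.68.
Posterior ∝ θ^(−6) · θ^(−5) = θ^(−11) on θ ≥ max(4, 6.68) = 6.68.
This density is strictly decreasing in θ, so the posterior mode lies at the lower boundary of the support.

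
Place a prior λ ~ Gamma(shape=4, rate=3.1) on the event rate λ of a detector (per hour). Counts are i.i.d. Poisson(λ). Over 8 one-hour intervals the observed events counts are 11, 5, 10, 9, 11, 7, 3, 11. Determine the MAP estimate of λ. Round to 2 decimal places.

Σxᵢ = 11+5+10+9+11+7+3+11 = 67, with n = 8.
Posterior ∝ λ^3e^(−3.1λ) · λ^67e^(−8λ) = λ^70e^(−11.1λ), i.e. Gamma(shape=71, rate=11.1).
The mode of a Gamma(a, b) with a ≥ 1 (shape–rate) is (a−1)/b = 70/11.1 ≈ 6.31.

λ̂_MAP = 6.31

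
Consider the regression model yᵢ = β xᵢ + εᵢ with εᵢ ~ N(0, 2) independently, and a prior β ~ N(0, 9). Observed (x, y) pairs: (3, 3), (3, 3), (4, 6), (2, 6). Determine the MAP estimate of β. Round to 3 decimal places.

β̂_MAP = 1.413

log p(β | y) = −Σ(yᵢ − βxᵢ)²/(2·2) − β²/(2·9) + const.
Setting the derivative to zero: Σxᵢ(yᵢ − βxᵢ)/2 − β/9 = 0, so β = Σxᵢyᵢ / (Σxᵢ² + σ²/τ²).
Σxᵢyᵢ = 3·3 + 3·3 + 4·6 + 2·6 = 54; Σxᵢ² = 38; σ²/τ² = 2/9.
β̂_MAP = 54 / (38 + 2/9) = 54/(344/9) = 243/172 ≈ 1.413.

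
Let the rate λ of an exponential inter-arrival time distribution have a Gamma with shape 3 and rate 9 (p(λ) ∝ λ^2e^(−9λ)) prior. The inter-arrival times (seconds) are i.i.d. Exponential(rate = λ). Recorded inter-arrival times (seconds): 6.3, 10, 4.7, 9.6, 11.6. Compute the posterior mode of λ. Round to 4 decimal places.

λ̂_MAP = 0.1367

The Exponential(rate=λ) likelihood is ∝ λ^n e^(−λΣtᵢ). Here n = 5 and Σtᵢ = 6.3 + 10 + 4.7 + 9.6 + 11.6 = 42.2.
Posterior ∝ λ^2e^(−9λ) · λ^5e^(−42.2λ) = λ^7e^(−51.2λ), i.e. Gamma(8, 51.2).
Mode = (a−1)/b = 7/51.2 ≈ 0.1367.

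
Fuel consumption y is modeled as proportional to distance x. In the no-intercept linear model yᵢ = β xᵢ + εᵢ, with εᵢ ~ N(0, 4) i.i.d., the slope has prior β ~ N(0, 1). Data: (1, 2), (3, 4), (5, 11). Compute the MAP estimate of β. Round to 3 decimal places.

log p(β | y) = −Σ(yᵢ − βxᵢ)²/(2·4) − β²/(2·1) + const.
Setting the derivative to zero: Σxᵢ(yᵢ − βxᵢ)/4 − β/1 = 0, so β = Σxᵢyᵢ / (Σxᵢ² + σ²/τ²).
Σxᵢyᵢ = 1·2 + 3·4 + 5·11 = 69; Σxᵢ² = 35; σ²/τ² = 4.
β̂_MAP = 69 / (35 + 4) = 69/39 ≈ 1.769.

β̂_MAP = 1.769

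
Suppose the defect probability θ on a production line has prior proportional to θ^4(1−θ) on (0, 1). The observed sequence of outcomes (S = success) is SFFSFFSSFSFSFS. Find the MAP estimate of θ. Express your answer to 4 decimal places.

θ̂_MAP = 0.5789

The prior density ∝ θ^4(1−θ)^1 is the kernel of Beta(5, 2).
Data: 7 successes in 14 trials (from the sequence). The binomial likelihood contributes θ^7(1−θ)^7, so the posterior is Beta(5+7, 2+7) = Beta(12, 9).
For Beta(a, b) with a, b > 1 the mode is (a−1)/(a+b−2) = 11/19 ≈ 0.5789.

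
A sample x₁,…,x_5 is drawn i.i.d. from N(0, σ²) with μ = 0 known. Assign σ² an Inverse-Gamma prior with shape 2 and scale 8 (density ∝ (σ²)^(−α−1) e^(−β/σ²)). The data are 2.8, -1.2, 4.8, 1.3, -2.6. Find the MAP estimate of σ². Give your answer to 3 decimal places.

Sum of squared deviations about the known mean: SS = (2.8−0)² + (-1.2−0)² + (4.8−0)² + (1.3−0)² + (-2.6−0)² = 40.77.
The Normal likelihood contributes (σ²)^(−n/2) exp(−SS/(2σ²)), so the posterior is Inverse-Gamma(α + n/2, β + SS/2) = Inverse-Gamma(4.5, 28.385).
The mode of Inverse-Gamma(a, b) is b/(a+1) = 28.385/5.5 ≈ 5.161.

σ̂²_MAP = 5.161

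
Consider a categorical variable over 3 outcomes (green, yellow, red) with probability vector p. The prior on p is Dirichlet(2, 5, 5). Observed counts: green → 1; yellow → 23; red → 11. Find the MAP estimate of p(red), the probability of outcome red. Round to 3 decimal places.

MAP estimate of p(red) = 0.341

The posterior is Dirichlet(αᵢ + nᵢ) = Dirichlet(3, 28, 16).
For a Dirichlet(a₁,…,a_K) with all aᵢ > 1, the mode has j-th component (aⱼ − 1)/(Σaᵢ − K).
Here Σaᵢ = 47 and K = 3, so p(red) = (16 − 1)/(47 − 3) = 15/44 ≈ 0.341.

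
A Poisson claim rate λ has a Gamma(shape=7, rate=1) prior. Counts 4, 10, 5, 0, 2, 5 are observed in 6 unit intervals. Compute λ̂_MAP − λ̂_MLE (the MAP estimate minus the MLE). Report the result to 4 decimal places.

MAP − MLE = 0.2381

Σxᵢ = 26. Posterior is Gamma(33, 7); MAP = (33−1)/7 = 32/7 ≈ 4.57143.
MLE = x̄ = 26/6 ≈ 4.33333.
Difference = 32/7 − 26/6 = 5/21 ≈ 0.2381.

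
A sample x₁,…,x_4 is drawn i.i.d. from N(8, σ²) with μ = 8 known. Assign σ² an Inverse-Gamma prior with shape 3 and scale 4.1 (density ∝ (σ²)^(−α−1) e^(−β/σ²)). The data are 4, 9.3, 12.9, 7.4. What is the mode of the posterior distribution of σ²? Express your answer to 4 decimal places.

Sum of squared deviations about the known mean: SS = (4−8)² + (9.3−8)² + (12.9−8)² + (7.4−8)² = 42.06.
The Normal likelihood contributes (σ²)^(−n/2) exp(−SS/(2σ²)), so the posterior is Inverse-Gamma(α + n/2, β + SS/2) = Inverse-Gamma(5, 25.13).
The mode of Inverse-Gamma(a, b) is b/(a+1) = 25.13/6 ≈ 4.1883.

σ̂²_MAP = 4.1883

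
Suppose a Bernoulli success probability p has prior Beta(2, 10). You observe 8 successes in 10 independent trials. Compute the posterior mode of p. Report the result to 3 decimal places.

p̂_MAP = 0.450

Prior: Beta(2, 10).
Data: 8 successes in 10 trials. The binomial likelihood contributes p^8(1−p)^2, so the posterior is Beta(2+8, 10+2) = Beta(10, 12).
For Beta(a, b) with a, b > 1 the mode is (a−1)/(a+b−2) = 9/20 ≈ 0.450.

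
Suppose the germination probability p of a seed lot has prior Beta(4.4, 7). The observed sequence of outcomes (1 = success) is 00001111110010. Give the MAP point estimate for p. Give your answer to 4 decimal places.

Prior: Beta(4.4, 7).
Data: 7 successes in 14 trials (from the sequence). The binomial likelihood contributes p^7(1−p)^7, so the posterior is Beta(4.4+7, 7+7) = Beta(11.4, 14).
For Beta(a, b) with a, b > 1 the mode is (a−1)/(a+b−2) = 10.4/23.4 ≈ 0.4444.

p̂_MAP = 0.4444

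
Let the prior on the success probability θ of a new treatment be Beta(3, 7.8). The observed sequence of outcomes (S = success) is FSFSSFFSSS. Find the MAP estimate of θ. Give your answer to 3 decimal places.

Prior: Beta(3, 7.8).
Data: 6 successes in 10 trials (from the sequence). The binomial likelihood contributes θ^6(1−θ)^4, so the posterior is Beta(3+6, 7.8+4) = Beta(9, 11.8).
For Beta(a, b) with a, b > 1 the mode is (a−1)/(a+b−2) = 8/18.8 ≈ 0.426.

θ̂_MAP = 0.426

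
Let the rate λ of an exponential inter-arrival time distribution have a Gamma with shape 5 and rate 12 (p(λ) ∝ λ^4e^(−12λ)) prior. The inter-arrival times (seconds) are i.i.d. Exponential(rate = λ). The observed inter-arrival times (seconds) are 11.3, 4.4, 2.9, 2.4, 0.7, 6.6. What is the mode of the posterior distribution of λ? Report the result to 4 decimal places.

λ̂_MAP = 0.2481

The Exponential(rate=λ) likelihood is ∝ λ^n e^(−λΣtᵢ). Here n = 6 and Σtᵢ = 11.3 + 4.4 + 2.9 + 2.4 + 0.7 + 6.6 = 28.3.
Posterior ∝ λ^4e^(−12λ) · λ^6e^(−28.3λ) = λ^10e^(−40.3λ), i.e. Gamma(11, 40.3).
Mode = (a−1)/b = 10/40.3 ≈ 0.2481.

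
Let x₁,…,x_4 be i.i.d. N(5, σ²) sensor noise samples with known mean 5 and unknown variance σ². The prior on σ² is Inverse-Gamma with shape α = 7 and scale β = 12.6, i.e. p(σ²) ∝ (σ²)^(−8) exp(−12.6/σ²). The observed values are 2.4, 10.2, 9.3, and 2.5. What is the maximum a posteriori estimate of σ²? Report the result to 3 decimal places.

σ̂²_MAP = 4.187

Sum of squared deviations about the known mean: SS = (2.4−5)² + (10.2−5)² + (9.3−5)² + (2.5−5)² = 58.54.
The Normal likelihood contributes (σ²)^(−n/2) exp(−SS/(2σ²)), so the posterior is Inverse-Gamma(α + n/2, β + SS/2) = Inverse-Gamma(9, 41.87).
The mode of Inverse-Gamma(a, b) is b/(a+1) = 41.87/10 ≈ 4.187.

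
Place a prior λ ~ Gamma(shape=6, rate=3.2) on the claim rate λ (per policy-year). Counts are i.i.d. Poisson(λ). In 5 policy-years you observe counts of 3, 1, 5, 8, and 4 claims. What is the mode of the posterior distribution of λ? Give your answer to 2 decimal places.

λ̂_MAP = 3.17

Σxᵢ = 3+1+5+8+4 = 21, with n = 5.
Posterior ∝ λ^5e^(−3.2λ) · λ^21e^(−5λ) = λ^26e^(−8.2λ), i.e. Gamma(shape=27, rate=8.2).
The mode of a Gamma(a, b) with a ≥ 1 (shape–rate) is (a−1)/b = 26/8.2 ≈ 3.17.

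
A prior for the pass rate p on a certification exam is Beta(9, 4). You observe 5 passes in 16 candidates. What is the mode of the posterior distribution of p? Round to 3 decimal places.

p̂_MAP = 0.481

Prior: Beta(9, 4).
Data: 5 successes in 16 trials. The binomial likelihood contributes p^5(1−p)^11, so the posterior is Beta(9+5, 4+11) = Beta(14, 15).
For Beta(a, b) with a, b > 1 the mode is (a−1)/(a+b−2) = 13/27 ≈ 0.481.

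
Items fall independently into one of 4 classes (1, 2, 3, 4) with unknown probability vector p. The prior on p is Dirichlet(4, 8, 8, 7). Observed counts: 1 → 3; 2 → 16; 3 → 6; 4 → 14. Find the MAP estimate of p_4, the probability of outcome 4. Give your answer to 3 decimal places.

MAP estimate: 0.323

The posterior is Dirichlet(αᵢ + nᵢ) = Dirichlet(7, 24, 14, 21).
For a Dirichlet(a₁,…,a_K) with all aᵢ > 1, the mode has j-th component (aⱼ − 1)/(Σaᵢ − K).
Here Σaᵢ = 66 and K = 4, so p_4 = (21 − 1)/(66 − 4) = 20/62 ≈ 0.323.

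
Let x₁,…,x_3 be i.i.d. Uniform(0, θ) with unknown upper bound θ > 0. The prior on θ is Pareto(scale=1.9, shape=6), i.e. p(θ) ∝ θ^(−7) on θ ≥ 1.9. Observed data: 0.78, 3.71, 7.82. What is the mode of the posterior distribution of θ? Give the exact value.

The Uniform(0, θ) likelihood is θ^(−n) for θ ≥ max(xᵢ), zero otherwise. Here max(xᵢ) = 7.82.
Posterior ∝ θ^(−7) · θ^(−3) = θ^(−10) on θ ≥ max(1.9, 7.82) = 7.82.
This density is strictly decreasing in θ, so the posterior mode lies at the lower boundary of the support.

θ̂_MAP = 7.82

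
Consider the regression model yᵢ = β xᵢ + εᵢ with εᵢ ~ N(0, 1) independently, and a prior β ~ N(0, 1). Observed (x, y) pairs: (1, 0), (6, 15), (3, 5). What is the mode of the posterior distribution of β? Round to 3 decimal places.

log p(β | y) = −Σ(yᵢ − βxᵢ)²/(2·1) − β²/(2·1) + const.
Setting the derivative to zero: Σxᵢ(yᵢ − βxᵢ)/1 − β/1 = 0, so β = Σxᵢyᵢ / (Σxᵢ² + σ²/τ²).
Σxᵢyᵢ = 1·0 + 6·15 + 3·5 = 105; Σxᵢ² = 46; σ²/τ² = 1.
β̂_MAP = 105 / (46 + 1) = 105/47 ≈ 2.234.

β̂_MAP = 2.234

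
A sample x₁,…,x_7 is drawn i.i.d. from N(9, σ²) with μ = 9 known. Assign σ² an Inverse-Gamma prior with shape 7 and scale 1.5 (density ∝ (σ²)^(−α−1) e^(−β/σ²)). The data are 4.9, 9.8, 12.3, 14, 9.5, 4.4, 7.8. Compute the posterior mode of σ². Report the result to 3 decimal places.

Sum of squared deviations about the known mean: SS = (4.9−9)² + (9.8−9)² + (12.3−9)² + (14−9)² + (9.5−9)² + (4.4−9)² + (7.8−9)² = 76.19.
The Normal likelihood contributes (σ²)^(−n/2) exp(−SS/(2σ²)), so the posterior is Inverse-Gamma(α + n/2, β + SS/2) = Inverse-Gamma(10.5, 39.595).
The mode of Inverse-Gamma(a, b) is b/(a+1) = 39.595/11.5 ≈ 3.443.

σ̂²_MAP = 3.443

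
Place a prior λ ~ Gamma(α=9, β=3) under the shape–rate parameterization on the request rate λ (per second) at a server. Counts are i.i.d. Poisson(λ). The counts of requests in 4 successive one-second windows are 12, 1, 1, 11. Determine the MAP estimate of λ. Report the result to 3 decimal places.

λ̂_MAP = 4.714

Σxᵢ = 12+1+1+11 = 25, with n = 4.
Posterior ∝ λ^8e^(−3λ) · λ^25e^(−4λ) = λ^33e^(−7λ), i.e. Gamma(shape=34, rate=7).
The mode of a Gamma(a, b) with a ≥ 1 (shape–rate) is (a−1)/b = 33/7 ≈ 4.714.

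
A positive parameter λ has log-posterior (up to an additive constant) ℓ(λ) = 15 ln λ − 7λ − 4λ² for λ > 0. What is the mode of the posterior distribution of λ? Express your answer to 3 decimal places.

ℓ'(λ) = 15/λ − 7 − 8λ. Setting this to zero and multiplying by λ: 8λ² + 7λ − 15 = 0.
λ = (−7 + √(7² + 4·8·15)) / (2·8) = (−7 + √529) / 16 = (−7 + 23)/16 = 1.
ℓ''(λ) = −15/λ² − 8 < 0, confirming a maximum.

λ̂_MAP = 1.000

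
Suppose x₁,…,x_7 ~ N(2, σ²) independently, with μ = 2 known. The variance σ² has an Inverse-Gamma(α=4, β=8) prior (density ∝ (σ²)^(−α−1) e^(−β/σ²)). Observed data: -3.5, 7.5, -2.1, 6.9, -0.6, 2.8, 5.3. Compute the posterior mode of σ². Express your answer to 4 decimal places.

σ̂²_MAP = 7.9771

Sum of squared deviations about the known mean: SS = (-3.5−2)² + (7.5−2)² + (-2.1−2)² + (6.9−2)² + (-0.6−2)² + (2.8−2)² + (5.3−2)² = 119.61.
The Normal likelihood contributes (σ²)^(−n/2) exp(−SS/(2σ²)), so the posterior is Inverse-Gamma(α + n/2, β + SS/2) = Inverse-Gamma(7.5, 67.805).
The mode of Inverse-Gamma(a, b) is b/(a+1) = 67.805/8.5 ≈ 7.9771.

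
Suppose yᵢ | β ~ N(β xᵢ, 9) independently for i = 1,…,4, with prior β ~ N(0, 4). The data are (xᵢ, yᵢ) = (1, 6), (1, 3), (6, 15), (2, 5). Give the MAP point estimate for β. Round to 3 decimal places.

log p(β | y) = −Σ(yᵢ − βxᵢ)²/(2·9) − β²/(2·4) + const.
Setting the derivative to zero: Σxᵢ(yᵢ − βxᵢ)/9 − β/4 = 0, so β = Σxᵢyᵢ / (Σxᵢ² + σ²/τ²).
Σxᵢyᵢ = 1·6 + 1·3 + 6·15 + 2·5 = 109; Σxᵢ² = 42; σ²/τ² = 2.25.
β̂_MAP = 109 / (42 + 2.25) = 109/44.25 ≈ 2.463.

β̂_MAP = 2.463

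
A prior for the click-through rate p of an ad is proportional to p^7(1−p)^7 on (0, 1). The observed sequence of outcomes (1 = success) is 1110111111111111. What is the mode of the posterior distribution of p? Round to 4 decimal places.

The prior density ∝ p^7(1−p)^7 is the kernel of Beta(8, 8).
Data: 15 successes in 16 trials (from the sequence). The binomial likelihood contributes p^15(1−p)^1, so the posterior is Beta(8+15, 8+1) = Beta(23, 9).
For Beta(a, b) with a, b > 1 the mode is (a−1)/(a+b−2) = 22/30 ≈ 0.7333.

p̂_MAP = 0.7333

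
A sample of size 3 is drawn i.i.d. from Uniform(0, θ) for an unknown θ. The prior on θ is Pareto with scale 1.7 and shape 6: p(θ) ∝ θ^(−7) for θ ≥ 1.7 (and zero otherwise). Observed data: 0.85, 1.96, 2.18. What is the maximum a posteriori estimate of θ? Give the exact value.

θ̂_MAP = 2.18

The Uniform(0, θ) likelihood is θ^(−n) for θ ≥ max(xᵢ), zero otherwise. Here max(xᵢ) = 2.18.
Posterior ∝ θ^(−7) · θ^(−3) = θ^(−10) on θ ≥ max(1.7, 2.18) = 2.18.
This density is strictly decreasing in θ, so the posterior mode lies at the lower boundary of the support.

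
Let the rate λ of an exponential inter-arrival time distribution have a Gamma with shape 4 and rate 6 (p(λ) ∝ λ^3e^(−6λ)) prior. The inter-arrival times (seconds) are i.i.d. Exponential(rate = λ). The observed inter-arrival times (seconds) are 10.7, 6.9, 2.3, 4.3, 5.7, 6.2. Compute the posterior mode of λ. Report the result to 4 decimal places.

The Exponential(rate=λ) likelihood is ∝ λ^n e^(−λΣtᵢ). Here n = 6 and Σtᵢ = 10.7 + 6.9 + 2.3 + 4.3 + 5.7 + 6.2 = 36.1.
Posterior ∝ λ^3e^(−6λ) · λ^6e^(−36.1λ) = λ^9e^(−42.1λ), i.e. Gamma(10, 42.1).
Mode = (a−1)/b = 9/42.1 ≈ 0.2138.

λ̂_MAP = 0.2138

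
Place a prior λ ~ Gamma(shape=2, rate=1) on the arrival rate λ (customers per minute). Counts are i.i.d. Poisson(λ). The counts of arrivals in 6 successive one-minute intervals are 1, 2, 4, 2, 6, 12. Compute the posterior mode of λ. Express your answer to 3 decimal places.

Σxᵢ = 1+2+4+2+6+12 = 27, with n = 6.
Posterior ∝ λe^(−1λ) · λ^27e^(−6λ) = λ^28e^(−7λ), i.e. Gamma(shape=29, rate=7).
The mode of a Gamma(a, b) with a ≥ 1 (shape–rate) is (a−1)/b = 28/7 ≈ 4.000.

λ̂_MAP = 4.000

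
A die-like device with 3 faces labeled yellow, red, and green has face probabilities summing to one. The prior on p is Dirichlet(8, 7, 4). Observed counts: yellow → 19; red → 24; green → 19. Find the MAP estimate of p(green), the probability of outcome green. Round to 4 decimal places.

MAP estimate of p(green) = 0.2821

The posterior is Dirichlet(αᵢ + nᵢ) = Dirichlet(27, 31, 23).
For a Dirichlet(a₁,…,a_K) with all aᵢ > 1, the mode has j-th component (aⱼ − 1)/(Σaᵢ − K).
Here Σaᵢ = 81 and K = 3, so p(green) = (23 − 1)/(81 − 3) = 22/78 ≈ 0.2821.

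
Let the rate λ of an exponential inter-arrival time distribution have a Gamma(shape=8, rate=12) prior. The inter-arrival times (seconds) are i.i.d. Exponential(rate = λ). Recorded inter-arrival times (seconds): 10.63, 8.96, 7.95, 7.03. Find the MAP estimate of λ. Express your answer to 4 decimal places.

λ̂_MAP = 0.2362

The Exponential(rate=λ) likelihood is ∝ λ^n e^(−λΣtᵢ). Here n = 4 and Σtᵢ = 10.63 + 8.96 + 7.95 + 7.03 = 34.57.
Posterior ∝ λ^7e^(−12λ) · λ^4e^(−34.57λ) = λ^11e^(−46.57λ), i.e. Gamma(12, 46.57).
Mode = (a−1)/b = 11/46.57 ≈ 0.2362.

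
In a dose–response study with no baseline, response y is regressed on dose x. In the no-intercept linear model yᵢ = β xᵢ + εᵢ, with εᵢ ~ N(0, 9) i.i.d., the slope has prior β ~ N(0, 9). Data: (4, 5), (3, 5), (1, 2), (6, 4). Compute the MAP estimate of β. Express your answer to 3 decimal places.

β̂_MAP = 0.968

log p(β | y) = −Σ(yᵢ − βxᵢ)²/(2·9) − β²/(2·9) + const.
Setting the derivative to zero: Σxᵢ(yᵢ − βxᵢ)/9 − β/9 = 0, so β = Σxᵢyᵢ / (Σxᵢ² + σ²/τ²).
Σxᵢyᵢ = 4·5 + 3·5 + 1·2 + 6·4 = 61; Σxᵢ² = 62; σ²/τ² = 1.
β̂_MAP = 61 / (62 + 1) = 61/63 ≈ 0.968.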